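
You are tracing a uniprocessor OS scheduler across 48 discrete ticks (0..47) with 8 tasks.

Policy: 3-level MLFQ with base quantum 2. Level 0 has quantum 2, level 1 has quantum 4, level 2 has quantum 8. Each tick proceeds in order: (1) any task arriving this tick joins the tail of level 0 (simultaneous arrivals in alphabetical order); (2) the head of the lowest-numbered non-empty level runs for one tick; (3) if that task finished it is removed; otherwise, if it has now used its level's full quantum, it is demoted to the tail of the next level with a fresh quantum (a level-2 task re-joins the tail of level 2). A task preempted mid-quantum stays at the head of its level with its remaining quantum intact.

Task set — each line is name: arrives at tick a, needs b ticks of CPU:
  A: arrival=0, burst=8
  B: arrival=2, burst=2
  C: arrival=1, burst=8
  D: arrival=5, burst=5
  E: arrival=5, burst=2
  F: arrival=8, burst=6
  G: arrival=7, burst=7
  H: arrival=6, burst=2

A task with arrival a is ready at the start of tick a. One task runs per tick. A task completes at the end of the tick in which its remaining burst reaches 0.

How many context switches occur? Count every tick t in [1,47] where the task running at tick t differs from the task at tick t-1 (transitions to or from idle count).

context switches = 16

t=0: L0/L1/L2 = A/-/- → run A
t=1: L0/L1/L2 = AC/-/- → run A
t=2: L0/L1/L2 = CB/A/- → run C
t=3: L0/L1/L2 = CB/A/- → run C
t=4: L0/L1/L2 = B/AC/- → run B
t=5: L0/L1/L2 = BDE/AC/- → run B
t=6: L0/L1/L2 = DEH/AC/- → run D
t=7: L0/L1/L2 = DEHG/AC/- → run D
t=8: L0/L1/L2 = EHGF/ACD/- → run E
t=9: L0/L1/L2 = EHGF/ACD/- → run E
t=10: L0/L1/L2 = HGF/ACD/- → run H
t=11: L0/L1/L2 = HGF/ACD/- → run H
t=12: L0/L1/L2 = GF/ACD/- → run G
t=13: L0/L1/L2 = GF/ACD/- → run G
t=14: L0/L1/L2 = F/ACDG/- → run F
t=15: L0/L1/L2 = F/ACDG/- → run F
t=16: L0/L1/L2 = -/ACDGF/- → run A
t=17: L0/L1/L2 = -/ACDGF/- → run A
t=18: L0/L1/L2 = -/ACDGF/- → run A
t=19: L0/L1/L2 = -/ACDGF/- → run A
t=20: L0/L1/L2 = -/CDGF/A → run C
t=21: L0/L1/L2 = -/CDGF/A → run C
t=22: L0/L1/L2 = -/CDGF/A → run C
t=23: L0/L1/L2 = -/CDGF/A → run C
t=24: L0/L1/L2 = -/DGF/AC → run D
t=25: L0/L1/L2 = -/DGF/AC → run D
t=26: L0/L1/L2 = -/DGF/AC → run D
t=27: L0/L1/L2 = -/GF/AC → run G
t=28: L0/L1/L2 = -/GF/AC → run G
t=29: L0/L1/L2 = -/GF/AC → run G
t=30: L0/L1/L2 = -/GF/AC → run G
t=31: L0/L1/L2 = -/F/ACG → run F
t=32: L0/L1/L2 = -/F/ACG → run F
t=33: L0/L1/L2 = -/F/ACG → run F
t=34: L0/L1/L2 = -/F/ACG → run F
t=35: L0/L1/L2 = -/-/ACG → run A
t=36: L0/L1/L2 = -/-/ACG → run A
t=37: L0/L1/L2 = -/-/CG → run C
t=38: L0/L1/L2 = -/-/CG → run C
t=39: L0/L1/L2 = -/-/G → run G
t=40: (idle)
t=41: (idle)
t=42: (idle)
t=43: (idle)
t=44: (idle)
t=45: (idle)
t=46: (idle)
t=47: (idle)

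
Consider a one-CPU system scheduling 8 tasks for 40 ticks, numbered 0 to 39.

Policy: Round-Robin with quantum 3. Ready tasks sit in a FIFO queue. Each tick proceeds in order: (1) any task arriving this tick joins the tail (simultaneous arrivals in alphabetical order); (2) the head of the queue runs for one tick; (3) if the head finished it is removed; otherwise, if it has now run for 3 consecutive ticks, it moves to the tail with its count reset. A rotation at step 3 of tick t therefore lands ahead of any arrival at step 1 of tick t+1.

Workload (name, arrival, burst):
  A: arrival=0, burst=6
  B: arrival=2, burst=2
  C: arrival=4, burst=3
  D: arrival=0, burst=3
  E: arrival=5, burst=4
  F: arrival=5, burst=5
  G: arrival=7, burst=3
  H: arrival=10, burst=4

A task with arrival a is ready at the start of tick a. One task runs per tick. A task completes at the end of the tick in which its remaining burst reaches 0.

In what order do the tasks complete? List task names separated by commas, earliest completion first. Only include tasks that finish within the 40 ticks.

completion order = D, B, A, C, G, E, F, H

t=0: queue=[A,D] q_used=0 → run A
t=1: queue=[A,D] q_used=1 → run A
t=2: queue=[A,D,B] q_used=2 → run A
t=3: queue=[D,B,A] q_used=0 → run D
t=4: queue=[D,B,A,C] q_used=1 → run D
t=5: queue=[D,B,A,C,E,F] q_used=2 → run D
t=6: queue=[B,A,C,E,F] q_used=0 → run B
t=7: queue=[B,A,C,E,F,G] q_used=1 → run B
t=8: queue=[A,C,E,F,G] q_used=0 → run A
t=9: queue=[A,C,E,F,G] q_used=1 → run A
t=10: queue=[A,C,E,F,G,H] q_used=2 → run A
t=11: queue=[C,E,F,G,H] q_used=0 → run C
t=12: queue=[C,E,F,G,H] q_used=1 → run C
t=13: queue=[C,E,F,G,H] q_used=2 → run C
t=14: queue=[E,F,G,H] q_used=0 → run E
t=15: queue=[E,F,G,H] q_used=1 → run E
t=16: queue=[E,F,G,H] q_used=2 → run E
t=17: queue=[F,G,H,E] q_used=0 → run F
t=18: queue=[F,G,H,E] q_used=1 → run F
t=19: queue=[F,G,H,E] q_used=2 → run F
t=20: queue=[G,H,E,F] q_used=0 → run G
t=21: queue=[G,H,E,F] q_used=1 → run G
t=22: queue=[G,H,E,F] q_used=2 → run G
t=23: queue=[H,E,F] q_used=0 → run H
t=24: queue=[H,E,F] q_used=1 → run H
t=25: queue=[H,E,F] q_used=2 → run H
t=26: queue=[E,F,H] q_used=0 → run E
t=27: queue=[F,H] q_used=0 → run F
t=28: queue=[F,H] q_used=1 → run F
t=29: queue=[H] q_used=0 → run H
t=30: (idle)
t=31: (idle)
t=32: (idle)
t=33: (idle)
t=34: (idle)
t=35: (idle)
t=36: (idle)
t=37: (idle)
t=38: (idle)
t=39: (idle)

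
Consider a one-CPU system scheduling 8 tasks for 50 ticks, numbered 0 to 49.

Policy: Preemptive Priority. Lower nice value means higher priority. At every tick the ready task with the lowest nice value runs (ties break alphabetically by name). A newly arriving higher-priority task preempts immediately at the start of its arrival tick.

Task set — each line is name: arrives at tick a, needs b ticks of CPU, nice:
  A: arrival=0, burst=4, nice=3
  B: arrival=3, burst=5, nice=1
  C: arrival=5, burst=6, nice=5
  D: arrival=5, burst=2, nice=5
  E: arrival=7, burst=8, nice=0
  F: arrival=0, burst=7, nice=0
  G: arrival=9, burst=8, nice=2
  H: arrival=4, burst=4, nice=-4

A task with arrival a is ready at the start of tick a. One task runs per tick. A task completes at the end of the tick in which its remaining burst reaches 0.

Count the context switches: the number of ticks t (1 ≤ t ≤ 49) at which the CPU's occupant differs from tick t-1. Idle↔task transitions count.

context switches = 9

t=0: ready={A,F} → run F
t=1: ready={A,F} → run F
t=2: ready={A,F} → run F
t=3: ready={A,B,F} → run F
t=4: ready={A,B,F,H} → run H
t=5: ready={A,B,C,D,F,H} → run H
t=6: ready={A,B,C,D,F,H} → run H
t=7: ready={A,B,C,D,E,F,H} → run H
t=8: ready={A,B,C,D,E,F} → run E
t=9: ready={A,B,C,D,E,F,G} → run E
t=10: ready={A,B,C,D,E,F,G} → run E
t=11: ready={A,B,C,D,E,F,G} → run E
t=12: ready={A,B,C,D,E,F,G} → run E
t=13: ready={A,B,C,D,E,F,G} → run E
t=14: ready={A,B,C,D,E,F,G} → run E
t=15: ready={A,B,C,D,E,F,G} → run E
t=16: ready={A,B,C,D,F,G} → run F
t=17: ready={A,B,C,D,F,G} → run F
t=18: ready={A,B,C,D,F,G} → run F
t=19: ready={A,B,C,D,G} → run B
t=20: ready={A,B,C,D,G} → run B
t=21: ready={A,B,C,D,G} → run B
t=22: ready={A,B,C,D,G} → run B
t=23: ready={A,B,C,D,G} → run B
t=24: ready={A,C,D,G} → run G
t=25: ready={A,C,D,G} → run G
t=26: ready={A,C,D,G} → run G
t=27: ready={A,C,D,G} → run G
t=28: ready={A,C,D,G} → run G
t=29: ready={A,C,D,G} → run G
t=30: ready={A,C,D,G} → run G
t=31: ready={A,C,D,G} → run G
t=32: ready={A,C,D} → run A
t=33: ready={A,C,D} → run A
t=34: ready={A,C,D} → run A
t=35: ready={A,C,D} → run A
t=36: ready={C,D} → run C
t=37: ready={C,D} → run C
t=38: ready={C,D} → run C
t=39: ready={C,D} → run C
t=40: ready={C,D} → run C
t=41: ready={C,D} → run C
t=42: ready={D} → run D
t=43: ready={D} → run D
t=44: (idle)
t=45: (idle)
t=46: (idle)
t=47: (idle)
t=48: (idle)
t=49: (idle)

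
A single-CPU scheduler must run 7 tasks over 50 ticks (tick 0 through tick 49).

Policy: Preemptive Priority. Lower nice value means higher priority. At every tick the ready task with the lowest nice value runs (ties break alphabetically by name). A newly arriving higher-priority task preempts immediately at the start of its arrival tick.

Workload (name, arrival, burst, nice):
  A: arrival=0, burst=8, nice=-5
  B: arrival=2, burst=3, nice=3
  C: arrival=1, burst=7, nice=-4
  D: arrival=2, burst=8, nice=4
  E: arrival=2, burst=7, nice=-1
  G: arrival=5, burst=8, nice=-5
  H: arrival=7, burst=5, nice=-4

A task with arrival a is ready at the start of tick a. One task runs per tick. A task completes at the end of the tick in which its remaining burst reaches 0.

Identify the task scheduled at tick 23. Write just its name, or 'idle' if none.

running at tick 23 = H

t=0: ready={A} → run A
t=1: ready={A,C} → run A
t=2: ready={A,B,C,D,E} → run A
t=3: ready={A,B,C,D,E} → run A
t=4: ready={A,B,C,D,E} → run A
t=5: ready={A,B,C,D,E,G} → run A
t=6: ready={A,B,C,D,E,G} → run A
t=7: ready={A,B,C,D,E,G,H} → run A
t=8: ready={B,C,D,E,G,H} → run G
t=9: ready={B,C,D,E,G,H} → run G
t=10: ready={B,C,D,E,G,H} → run G
t=11: ready={B,C,D,E,G,H} → run G
t=12: ready={B,C,D,E,G,H} → run G
t=13: ready={B,C,D,E,G,H} → run G
t=14: ready={B,C,D,E,G,H} → run G
t=15: ready={B,C,D,E,G,H} → run G
t=16: ready={B,C,D,E,H} → run C
t=17: ready={B,C,D,E,H} → run C
t=18: ready={B,C,D,E,H} → run C
t=19: ready={B,C,D,E,H} → run C
t=20: ready={B,C,D,E,H} → run C
t=21: ready={B,C,D,E,H} → run C
t=22: ready={B,C,D,E,H} → run C
t=23: ready={B,D,E,H} → run H
t=24: ready={B,D,E,H} → run H
t=25: ready={B,D,E,H} → run H
t=26: ready={B,D,E,H} → run H
t=27: ready={B,D,E,H} → run H
t=28: ready={B,D,E} → run E
t=29: ready={B,D,E} → run E
t=30: ready={B,D,E} → run E
t=31: ready={B,D,E} → run E
t=32: ready={B,D,E} → run E
t=33: ready={B,D,E} → run E
t=34: ready={B,D,E} → run E
t=35: ready={B,D} → run B
t=36: ready={B,D} → run B
t=37: ready={B,D} → run B
t=38: ready={D} → run D
t=39: ready={D} → run D
t=40: ready={D} → run D
t=41: ready={D} → run D
t=42: ready={D} → run D
t=43: ready={D} → run D
t=44: ready={D} → run D
t=45: ready={D} → run D
t=46: (idle)
t=47: (idle)
t=48: (idle)
t=49: (idle)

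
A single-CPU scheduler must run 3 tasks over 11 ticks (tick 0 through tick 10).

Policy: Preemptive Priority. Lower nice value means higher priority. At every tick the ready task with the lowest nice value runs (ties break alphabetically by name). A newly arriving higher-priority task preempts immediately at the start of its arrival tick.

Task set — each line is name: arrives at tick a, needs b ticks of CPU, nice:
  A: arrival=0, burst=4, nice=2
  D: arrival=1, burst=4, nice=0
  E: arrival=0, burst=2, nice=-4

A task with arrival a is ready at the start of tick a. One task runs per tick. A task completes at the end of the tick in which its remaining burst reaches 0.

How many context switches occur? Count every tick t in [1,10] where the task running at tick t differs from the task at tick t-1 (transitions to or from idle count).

context switches = 3

t=0: ready={A,E} → run E
t=1: ready={A,D,E} → run E
t=2: ready={A,D} → run D
t=3: ready={A,D} → run D
t=4: ready={A,D} → run D
t=5: ready={A,D} → run D
t=6: ready={A} → run A
t=7: ready={A} → run A
t=8: ready={A} → run A
t=9: ready={A} → run A
t=10: (idle)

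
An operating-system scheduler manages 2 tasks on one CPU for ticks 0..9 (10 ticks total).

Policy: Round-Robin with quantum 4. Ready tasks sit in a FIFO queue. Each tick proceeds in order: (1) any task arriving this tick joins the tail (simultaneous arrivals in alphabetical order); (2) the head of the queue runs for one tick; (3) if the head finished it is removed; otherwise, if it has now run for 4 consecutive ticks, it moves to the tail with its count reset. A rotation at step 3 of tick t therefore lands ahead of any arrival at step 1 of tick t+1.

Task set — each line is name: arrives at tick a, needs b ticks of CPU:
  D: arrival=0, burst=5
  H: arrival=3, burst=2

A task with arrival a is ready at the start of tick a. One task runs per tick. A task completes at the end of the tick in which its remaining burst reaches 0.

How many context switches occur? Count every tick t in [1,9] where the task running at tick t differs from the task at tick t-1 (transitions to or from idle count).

t=0: queue=[D] q_used=0 → run D
t=1: queue=[D] q_used=1 → run D
t=2: queue=[D] q_used=2 → run D
t=3: queue=[D,H] q_used=3 → run D
t=4: queue=[H,D] q_used=0 → run H
t=5: queue=[H,D] q_used=1 → run H
t=6: queue=[D] q_used=0 → run D
t=7: (idle)
t=8: (idle)
t=9: (idle)

context switches = 3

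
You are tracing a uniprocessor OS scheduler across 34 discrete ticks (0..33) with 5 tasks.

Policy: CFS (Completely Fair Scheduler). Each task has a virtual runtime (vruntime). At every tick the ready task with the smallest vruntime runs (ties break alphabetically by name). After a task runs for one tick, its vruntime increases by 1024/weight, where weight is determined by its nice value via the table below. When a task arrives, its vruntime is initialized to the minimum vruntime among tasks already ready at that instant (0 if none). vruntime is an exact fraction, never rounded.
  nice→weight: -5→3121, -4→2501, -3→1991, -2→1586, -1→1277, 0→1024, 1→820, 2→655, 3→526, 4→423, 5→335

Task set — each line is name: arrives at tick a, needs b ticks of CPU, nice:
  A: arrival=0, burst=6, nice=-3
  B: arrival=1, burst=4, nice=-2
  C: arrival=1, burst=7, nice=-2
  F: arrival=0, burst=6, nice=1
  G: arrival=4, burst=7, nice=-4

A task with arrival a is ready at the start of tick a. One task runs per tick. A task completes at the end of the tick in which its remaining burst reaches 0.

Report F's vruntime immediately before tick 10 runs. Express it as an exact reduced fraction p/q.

vruntime(F, start of tick 10) = 256/205

t=0: vr[A=0 F=0] → run A
t=1: vr[A=1024/1991 B=0 C=0 F=0] → run B
t=2: vr[A=1024/1991 B=512/793 C=0 F=0] → run C
t=3: vr[A=1024/1991 B=512/793 C=512/793 F=0] → run F
t=4: vr[A=1024/1991 B=512/793 C=512/793 F=256/205 G=1024/1991] → run A
t=5: vr[A=2048/1991 B=512/793 C=512/793 F=256/205 G=1024/1991] → run G
t=6: vr[A=2048/1991 B=512/793 C=512/793 F=256/205 G=4599808/4979491] → run B
t=7: vr[A=2048/1991 B=1024/793 C=512/793 F=256/205 G=4599808/4979491] → run C
t=8: vr[A=2048/1991 B=1024/793 C=1024/793 F=256/205 G=4599808/4979491] → run G
t=9: vr[A=2048/1991 B=1024/793 C=1024/793 F=256/205 G=6638592/4979491] → run A
t=10: vr[A=3072/1991 B=1024/793 C=1024/793 F=256/205 G=6638592/4979491] → run F
t=11: vr[A=3072/1991 B=1024/793 C=1024/793 F=512/205 G=6638592/4979491] → run B
t=12: vr[A=3072/1991 B=1536/793 C=1024/793 F=512/205 G=6638592/4979491] → run C
t=13: vr[A=3072/1991 B=1536/793 C=1536/793 F=512/205 G=6638592/4979491] → run G
t=14: vr[A=3072/1991 B=1536/793 C=1536/793 F=512/205 G=8677376/4979491] → run A
t=15: vr[A=4096/1991 B=1536/793 C=1536/793 F=512/205 G=8677376/4979491] → run G
t=16: vr[A=4096/1991 B=1536/793 C=1536/793 F=512/205 G=10716160/4979491] → run B
t=17: vr[A=4096/1991 C=1536/793 F=512/205 G=10716160/4979491] → run C
t=18: vr[A=4096/1991 C=2048/793 F=512/205 G=10716160/4979491] → run A
t=19: vr[A=5120/1991 C=2048/793 F=512/205 G=10716160/4979491] → run G
t=20: vr[A=5120/1991 C=2048/793 F=512/205 G=12754944/4979491] → run F
t=21: vr[A=5120/1991 C=2048/793 F=768/205 G=12754944/4979491] → run G
t=22: vr[A=5120/1991 C=2048/793 F=768/205 G=14793728/4979491] → run A
t=23: vr[C=2048/793 F=768/205 G=14793728/4979491] → run C
t=24: vr[C=2560/793 F=768/205 G=14793728/4979491] → run G
t=25: vr[C=2560/793 F=768/205] → run C
t=26: vr[C=3072/793 F=768/205] → run F
t=27: vr[C=3072/793 F=1024/205] → run C
t=28: vr[F=1024/205] → run F
t=29: vr[F=256/41] → run F
t=30: (idle)
t=31: (idle)
t=32: (idle)
t=33: (idle)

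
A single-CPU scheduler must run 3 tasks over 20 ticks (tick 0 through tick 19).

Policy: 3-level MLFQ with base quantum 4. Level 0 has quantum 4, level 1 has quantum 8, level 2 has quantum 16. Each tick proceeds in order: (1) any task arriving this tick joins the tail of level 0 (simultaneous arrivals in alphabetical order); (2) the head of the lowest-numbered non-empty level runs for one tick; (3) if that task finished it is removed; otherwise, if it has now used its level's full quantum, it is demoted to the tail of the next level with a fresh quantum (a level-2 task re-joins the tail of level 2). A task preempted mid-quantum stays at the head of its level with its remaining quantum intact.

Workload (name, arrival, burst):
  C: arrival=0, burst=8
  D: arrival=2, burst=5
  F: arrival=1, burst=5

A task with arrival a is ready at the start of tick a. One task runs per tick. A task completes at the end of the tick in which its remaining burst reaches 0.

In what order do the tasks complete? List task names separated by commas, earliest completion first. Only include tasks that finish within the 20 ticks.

t=0: L0/L1/L2 = C/-/- → run C
t=1: L0/L1/L2 = CF/-/- → run C
t=2: L0/L1/L2 = CFD/-/- → run C
t=3: L0/L1/L2 = CFD/-/- → run C
t=4: L0/L1/L2 = FD/C/- → run F
t=5: L0/L1/L2 = FD/C/- → run F
t=6: L0/L1/L2 = FD/C/- → run F
t=7: L0/L1/L2 = FD/C/- → run F
t=8: L0/L1/L2 = D/CF/- → run D
t=9: L0/L1/L2 = D/CF/- → run D
t=10: L0/L1/L2 = D/CF/- → run D
t=11: L0/L1/L2 = D/CF/- → run D
t=12: L0/L1/L2 = -/CFD/- → run C
t=13: L0/L1/L2 = -/CFD/- → run C
t=14: L0/L1/L2 = -/CFD/- → run C
t=15: L0/L1/L2 = -/CFD/- → run C
t=16: L0/L1/L2 = -/FD/- → run F
t=17: L0/L1/L2 = -/D/- → run D
t=18: (idle)
t=19: (idle)

completion order = C, F, D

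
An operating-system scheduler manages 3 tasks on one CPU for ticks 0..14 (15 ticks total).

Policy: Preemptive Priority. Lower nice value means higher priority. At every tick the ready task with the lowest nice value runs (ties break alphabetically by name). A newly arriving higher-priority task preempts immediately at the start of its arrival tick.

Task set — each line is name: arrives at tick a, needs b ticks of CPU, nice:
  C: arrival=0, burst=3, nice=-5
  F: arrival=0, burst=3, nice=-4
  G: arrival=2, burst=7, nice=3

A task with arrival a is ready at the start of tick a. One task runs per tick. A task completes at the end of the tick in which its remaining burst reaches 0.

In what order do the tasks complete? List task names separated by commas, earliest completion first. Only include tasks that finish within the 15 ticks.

t=0: ready={C,F} → run C
t=1: ready={C,F} → run C
t=2: ready={C,F,G} → run C
t=3: ready={F,G} → run F
t=4: ready={F,G} → run F
t=5: ready={F,G} → run F
t=6: ready={G} → run G
t=7: ready={G} → run G
t=8: ready={G} → run G
t=9: ready={G} → run G
t=10: ready={G} → run G
t=11: ready={G} → run G
t=12: ready={G} → run G
t=13: (idle)
t=14: (idle)

completion order = C, F, G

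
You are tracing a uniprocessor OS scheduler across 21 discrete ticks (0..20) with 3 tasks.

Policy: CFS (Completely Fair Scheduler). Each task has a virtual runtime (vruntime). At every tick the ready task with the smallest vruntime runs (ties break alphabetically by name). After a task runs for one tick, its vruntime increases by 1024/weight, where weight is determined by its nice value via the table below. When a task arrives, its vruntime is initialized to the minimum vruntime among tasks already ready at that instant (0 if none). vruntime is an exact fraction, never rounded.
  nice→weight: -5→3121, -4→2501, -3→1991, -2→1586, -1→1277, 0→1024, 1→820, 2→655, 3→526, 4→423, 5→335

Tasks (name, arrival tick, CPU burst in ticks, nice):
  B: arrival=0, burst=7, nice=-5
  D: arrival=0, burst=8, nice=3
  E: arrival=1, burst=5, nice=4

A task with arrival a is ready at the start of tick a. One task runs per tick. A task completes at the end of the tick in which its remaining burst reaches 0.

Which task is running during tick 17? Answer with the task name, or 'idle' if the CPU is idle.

running at tick 17 = D

t=0: vr[B=0 D=0] → run B
t=1: vr[B=1024/3121 D=0 E=0] → run D
t=2: vr[B=1024/3121 D=512/263 E=0] → run E
t=3: vr[B=1024/3121 D=512/263 E=1024/423] → run B
t=4: vr[B=2048/3121 D=512/263 E=1024/423] → run B
t=5: vr[B=3072/3121 D=512/263 E=1024/423] → run B
t=6: vr[B=4096/3121 D=512/263 E=1024/423] → run B
t=7: vr[B=5120/3121 D=512/263 E=1024/423] → run B
t=8: vr[B=6144/3121 D=512/263 E=1024/423] → run D
t=9: vr[B=6144/3121 D=1024/263 E=1024/423] → run B
t=10: vr[D=1024/263 E=1024/423] → run E
t=11: vr[D=1024/263 E=2048/423] → run D
t=12: vr[D=1536/263 E=2048/423] → run E
t=13: vr[D=1536/263 E=1024/141] → run D
t=14: vr[D=2048/263 E=1024/141] → run E
t=15: vr[D=2048/263 E=4096/423] → run D
t=16: vr[D=2560/263 E=4096/423] → run E
t=17: vr[D=2560/263] → run D
t=18: vr[D=3072/263] → run D
t=19: vr[D=3584/263] → run D
t=20: (idle)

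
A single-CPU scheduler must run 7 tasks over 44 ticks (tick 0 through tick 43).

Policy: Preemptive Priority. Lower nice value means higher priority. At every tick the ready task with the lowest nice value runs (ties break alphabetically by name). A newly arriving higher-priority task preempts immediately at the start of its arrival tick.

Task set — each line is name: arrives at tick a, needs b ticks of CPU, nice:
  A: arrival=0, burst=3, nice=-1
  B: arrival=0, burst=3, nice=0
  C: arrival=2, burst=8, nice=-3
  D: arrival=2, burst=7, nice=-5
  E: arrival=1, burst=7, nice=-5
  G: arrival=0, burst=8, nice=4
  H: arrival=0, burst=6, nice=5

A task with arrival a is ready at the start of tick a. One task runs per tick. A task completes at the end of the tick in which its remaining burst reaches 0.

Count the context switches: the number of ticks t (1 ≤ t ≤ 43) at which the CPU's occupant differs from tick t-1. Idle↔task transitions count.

context switches = 9

t=0: ready={A,B,G,H} → run A
t=1: ready={A,B,E,G,H} → run E
t=2: ready={A,B,C,D,E,G,H} → run D
t=3: ready={A,B,C,D,E,G,H} → run D
t=4: ready={A,B,C,D,E,G,H} → run D
t=5: ready={A,B,C,D,E,G,H} → run D
t=6: ready={A,B,C,D,E,G,H} → run D
t=7: ready={A,B,C,D,E,G,H} → run D
t=8: ready={A,B,C,D,E,G,H} → run D
t=9: ready={A,B,C,E,G,H} → run E
t=10: ready={A,B,C,E,G,H} → run E
t=11: ready={A,B,C,E,G,H} → run E
t=12: ready={A,B,C,E,G,H} → run E
t=13: ready={A,B,C,E,G,H} → run E
t=14: ready={A,B,C,E,G,H} → run E
t=15: ready={A,B,C,G,H} → run C
t=16: ready={A,B,C,G,H} → run C
t=17: ready={A,B,C,G,H} → run C
t=18: ready={A,B,C,G,H} → run C
t=19: ready={A,B,C,G,H} → run C
t=20: ready={A,B,C,G,H} → run C
t=21: ready={A,B,C,G,H} → run C
t=22: ready={A,B,C,G,H} → run C
t=23: ready={A,B,G,H} → run A
t=24: ready={A,B,G,H} → run A
t=25: ready={B,G,H} → run B
t=26: ready={B,G,H} → run B
t=27: ready={B,G,H} → run B
t=28: ready={G,H} → run G
t=29: ready={G,H} → run G
t=30: ready={G,H} → run G
t=31: ready={G,H} → run G
t=32: ready={G,H} → run G
t=33: ready={G,H} → run G
t=34: ready={G,H} → run G
t=35: ready={G,H} → run G
t=36: ready={H} → run H
t=37: ready={H} → run H
t=38: ready={H} → run H
t=39: ready={H} → run H
t=40: ready={H} → run H
t=41: ready={H} → run H
t=42: (idle)
t=43: (idle)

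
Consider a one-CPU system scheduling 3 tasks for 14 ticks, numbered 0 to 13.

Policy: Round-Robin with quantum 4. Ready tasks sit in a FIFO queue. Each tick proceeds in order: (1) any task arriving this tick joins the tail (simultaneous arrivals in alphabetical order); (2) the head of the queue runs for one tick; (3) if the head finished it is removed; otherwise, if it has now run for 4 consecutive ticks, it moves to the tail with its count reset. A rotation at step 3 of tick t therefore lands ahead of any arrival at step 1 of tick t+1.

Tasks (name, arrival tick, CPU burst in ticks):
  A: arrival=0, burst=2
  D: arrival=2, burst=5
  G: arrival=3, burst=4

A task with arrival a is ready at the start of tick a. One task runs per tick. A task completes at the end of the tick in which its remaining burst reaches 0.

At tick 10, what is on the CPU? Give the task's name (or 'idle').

t=0: queue=[A] q_used=0 → run A
t=1: queue=[A] q_used=1 → run A
t=2: queue=[D] q_used=0 → run D
t=3: queue=[D,G] q_used=1 → run D
t=4: queue=[D,G] q_used=2 → run D
t=5: queue=[D,G] q_used=3 → run D
t=6: queue=[G,D] q_used=0 → run G
t=7: queue=[G,D] q_used=1 → run G
t=8: queue=[G,D] q_used=2 → run G
t=9: queue=[G,D] q_used=3 → run G
t=10: queue=[D] q_used=0 → run D
t=11: (idle)
t=12: (idle)
t=13: (idle)

running at tick 10 = D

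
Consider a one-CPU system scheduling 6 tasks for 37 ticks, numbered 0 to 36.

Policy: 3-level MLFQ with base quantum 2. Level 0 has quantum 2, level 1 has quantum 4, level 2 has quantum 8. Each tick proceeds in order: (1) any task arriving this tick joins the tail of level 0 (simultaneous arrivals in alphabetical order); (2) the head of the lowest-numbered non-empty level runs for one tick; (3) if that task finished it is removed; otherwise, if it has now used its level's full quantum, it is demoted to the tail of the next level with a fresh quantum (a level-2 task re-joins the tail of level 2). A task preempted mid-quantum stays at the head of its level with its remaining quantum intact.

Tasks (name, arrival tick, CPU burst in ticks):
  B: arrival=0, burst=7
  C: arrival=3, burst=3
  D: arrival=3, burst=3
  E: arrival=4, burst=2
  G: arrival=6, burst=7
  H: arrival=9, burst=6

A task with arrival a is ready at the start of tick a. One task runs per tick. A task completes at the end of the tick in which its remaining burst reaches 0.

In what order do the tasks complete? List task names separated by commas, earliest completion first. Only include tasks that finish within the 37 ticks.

t=0: L0/L1/L2 = B/-/- → run B
t=1: L0/L1/L2 = B/-/- → run B
t=2: L0/L1/L2 = -/B/- → run B
t=3: L0/L1/L2 = CD/B/- → run C
t=4: L0/L1/L2 = CDE/B/- → run C
t=5: L0/L1/L2 = DE/BC/- → run D
t=6: L0/L1/L2 = DEG/BC/- → run D
t=7: L0/L1/L2 = EG/BCD/- → run E
t=8: L0/L1/L2 = EG/BCD/- → run E
t=9: L0/L1/L2 = GH/BCD/- → run G
t=10: L0/L1/L2 = GH/BCD/- → run G
t=11: L0/L1/L2 = H/BCDG/- → run H
t=12: L0/L1/L2 = H/BCDG/- → run H
t=13: L0/L1/L2 = -/BCDGH/- → run B
t=14: L0/L1/L2 = -/BCDGH/- → run B
t=15: L0/L1/L2 = -/BCDGH/- → run B
t=16: L0/L1/L2 = -/CDGH/B → run C
t=17: L0/L1/L2 = -/DGH/B → run D
t=18: L0/L1/L2 = -/GH/B → run G
t=19: L0/L1/L2 = -/GH/B → run G
t=20: L0/L1/L2 = -/GH/B → run G
t=21: L0/L1/L2 = -/GH/B → run G
t=22: L0/L1/L2 = -/H/BG → run H
t=23: L0/L1/L2 = -/H/BG → run H
t=24: L0/L1/L2 = -/H/BG → run H
t=25: L0/L1/L2 = -/H/BG → run H
t=26: L0/L1/L2 = -/-/BG → run B
t=27: L0/L1/L2 = -/-/G → run G
t=28: (idle)
t=29: (idle)
t=30: (idle)
t=31: (idle)
t=32: (idle)
t=33: (idle)
t=34: (idle)
t=35: (idle)
t=36: (idle)

completion order = E, C, D, H, B, G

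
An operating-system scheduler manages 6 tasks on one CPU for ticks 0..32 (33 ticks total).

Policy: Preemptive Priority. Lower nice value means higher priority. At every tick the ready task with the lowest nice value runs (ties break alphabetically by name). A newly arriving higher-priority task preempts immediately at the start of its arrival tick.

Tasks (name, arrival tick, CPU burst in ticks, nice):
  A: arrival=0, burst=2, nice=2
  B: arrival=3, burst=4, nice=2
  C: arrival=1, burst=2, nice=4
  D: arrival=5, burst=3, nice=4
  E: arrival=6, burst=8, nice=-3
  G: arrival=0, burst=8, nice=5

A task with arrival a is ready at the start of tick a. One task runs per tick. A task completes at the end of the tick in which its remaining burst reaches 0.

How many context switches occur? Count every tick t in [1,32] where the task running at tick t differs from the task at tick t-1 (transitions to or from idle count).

t=0: ready={A,G} → run A
t=1: ready={A,C,G} → run A
t=2: ready={C,G} → run C
t=3: ready={B,C,G} → run B
t=4: ready={B,C,G} → run B
t=5: ready={B,C,D,G} → run B
t=6: ready={B,C,D,E,G} → run E
t=7: ready={B,C,D,E,G} → run E
t=8: ready={B,C,D,E,G} → run E
t=9: ready={B,C,D,E,G} → run E
t=10: ready={B,C,D,E,G} → run E
t=11: ready={B,C,D,E,G} → run E
t=12: ready={B,C,D,E,G} → run E
t=13: ready={B,C,D,E,G} → run E
t=14: ready={B,C,D,G} → run B
t=15: ready={C,D,G} → run C
t=16: ready={D,G} → run D
t=17: ready={D,G} → run D
t=18: ready={D,G} → run D
t=19: ready={G} → run G
t=20: ready={G} → run G
t=21: ready={G} → run G
t=22: ready={G} → run G
t=23: ready={G} → run G
t=24: ready={G} → run G
t=25: ready={G} → run G
t=26: ready={G} → run G
t=27: (idle)
t=28: (idle)
t=29: (idle)
t=30: (idle)
t=31: (idle)
t=32: (idle)

context switches = 8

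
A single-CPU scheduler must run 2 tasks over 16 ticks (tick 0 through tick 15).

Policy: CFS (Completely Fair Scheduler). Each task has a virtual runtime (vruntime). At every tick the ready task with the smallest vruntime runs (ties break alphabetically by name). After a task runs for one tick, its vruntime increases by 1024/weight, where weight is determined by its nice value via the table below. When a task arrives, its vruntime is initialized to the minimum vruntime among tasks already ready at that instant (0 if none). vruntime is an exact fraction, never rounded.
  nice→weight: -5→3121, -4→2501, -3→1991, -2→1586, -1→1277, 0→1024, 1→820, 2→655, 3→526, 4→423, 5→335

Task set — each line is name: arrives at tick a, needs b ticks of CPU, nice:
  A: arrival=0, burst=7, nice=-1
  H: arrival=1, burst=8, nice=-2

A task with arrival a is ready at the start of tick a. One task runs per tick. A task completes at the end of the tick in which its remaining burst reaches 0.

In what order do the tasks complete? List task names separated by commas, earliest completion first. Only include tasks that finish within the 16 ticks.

t=0: vr[A=0] → run A
t=1: vr[A=1024/1277 H=1024/1277] → run A
t=2: vr[A=2048/1277 H=1024/1277] → run H
t=3: vr[A=2048/1277 H=1465856/1012661] → run H
t=4: vr[A=2048/1277 H=2119680/1012661] → run A
t=5: vr[A=3072/1277 H=2119680/1012661] → run H
t=6: vr[A=3072/1277 H=2773504/1012661] → run A
t=7: vr[A=4096/1277 H=2773504/1012661] → run H
t=8: vr[A=4096/1277 H=3427328/1012661] → run A
t=9: vr[A=5120/1277 H=3427328/1012661] → run H
t=10: vr[A=5120/1277 H=4081152/1012661] → run A
t=11: vr[A=6144/1277 H=4081152/1012661] → run H
t=12: vr[A=6144/1277 H=4734976/1012661] → run H
t=13: vr[A=6144/1277 H=5388800/1012661] → run A
t=14: vr[H=5388800/1012661] → run H
t=15: (idle)

completion order = A, H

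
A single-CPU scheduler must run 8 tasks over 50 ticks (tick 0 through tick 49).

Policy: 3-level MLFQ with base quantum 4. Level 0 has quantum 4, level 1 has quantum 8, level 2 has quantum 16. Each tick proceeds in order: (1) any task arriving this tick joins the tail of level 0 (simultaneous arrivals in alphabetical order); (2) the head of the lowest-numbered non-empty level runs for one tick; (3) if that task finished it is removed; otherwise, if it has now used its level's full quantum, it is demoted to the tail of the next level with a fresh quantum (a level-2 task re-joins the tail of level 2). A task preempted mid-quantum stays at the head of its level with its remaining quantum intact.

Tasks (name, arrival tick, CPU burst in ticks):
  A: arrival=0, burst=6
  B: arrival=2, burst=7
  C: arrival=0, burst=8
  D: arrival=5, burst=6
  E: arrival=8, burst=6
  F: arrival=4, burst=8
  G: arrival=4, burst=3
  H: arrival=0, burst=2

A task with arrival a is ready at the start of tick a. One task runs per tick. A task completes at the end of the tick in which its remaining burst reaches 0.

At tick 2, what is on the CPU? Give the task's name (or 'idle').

running at tick 2 = A

t=0: L0/L1/L2 = ACH/-/- → run A
t=1: L0/L1/L2 = ACH/-/- → run A
t=2: L0/L1/L2 = ACHB/-/- → run A
t=3: L0/L1/L2 = ACHB/-/- → run A
t=4: L0/L1/L2 = CHBFG/A/- → run C
t=5: L0/L1/L2 = CHBFGD/A/- → run C
t=6: L0/L1/L2 = CHBFGD/A/- → run C
t=7: L0/L1/L2 = CHBFGD/A/- → run C
t=8: L0/L1/L2 = HBFGDE/AC/- → run H
t=9: L0/L1/L2 = HBFGDE/AC/- → run H
t=10: L0/L1/L2 = BFGDE/AC/- → run B
t=11: L0/L1/L2 = BFGDE/AC/- → run B
t=12: L0/L1/L2 = BFGDE/AC/- → run B
t=13: L0/L1/L2 = BFGDE/AC/- → run B
t=14: L0/L1/L2 = FGDE/ACB/- → run F
t=15: L0/L1/L2 = FGDE/ACB/- → run F
t=16: L0/L1/L2 = FGDE/ACB/- → run F
t=17: L0/L1/L2 = FGDE/ACB/- → run F
t=18: L0/L1/L2 = GDE/ACBF/- → run G
t=19: L0/L1/L2 = GDE/ACBF/- → run G
t=20: L0/L1/L2 = GDE/ACBF/- → run G
t=21: L0/L1/L2 = DE/ACBF/- → run D
t=22: L0/L1/L2 = DE/ACBF/- → run D
t=23: L0/L1/L2 = DE/ACBF/- → run D
t=24: L0/L1/L2 = DE/ACBF/- → run D
t=25: L0/L1/L2 = E/ACBFD/- → run E
t=26: L0/L1/L2 = E/ACBFD/- → run E
t=27: L0/L1/L2 = E/ACBFD/- → run E
t=28: L0/L1/L2 = E/ACBFD/- → run E
t=29: L0/L1/L2 = -/ACBFDE/- → run A
t=30: L0/L1/L2 = -/ACBFDE/- → run A
t=31: L0/L1/L2 = -/CBFDE/- → run C
t=32: L0/L1/L2 = -/CBFDE/- → run C
t=33: L0/L1/L2 = -/CBFDE/- → run C
t=34: L0/L1/L2 = -/CBFDE/- → run C
t=35: L0/L1/L2 = -/BFDE/- → run B
t=36: L0/L1/L2 = -/BFDE/- → run B
t=37: L0/L1/L2 = -/BFDE/- → run B
t=38: L0/L1/L2 = -/FDE/- → run F
t=39: L0/L1/L2 = -/FDE/- → run F
t=40: L0/L1/L2 = -/FDE/- → run F
t=41: L0/L1/L2 = -/FDE/- → run F
t=42: L0/L1/L2 = -/DE/- → run D
t=43: L0/L1/L2 = -/DE/- → run D
t=44: L0/L1/L2 = -/E/- → run E
t=45: L0/L1/L2 = -/E/- → run E
t=46: (idle)
t=47: (idle)
t=48: (idle)
t=49: (idle)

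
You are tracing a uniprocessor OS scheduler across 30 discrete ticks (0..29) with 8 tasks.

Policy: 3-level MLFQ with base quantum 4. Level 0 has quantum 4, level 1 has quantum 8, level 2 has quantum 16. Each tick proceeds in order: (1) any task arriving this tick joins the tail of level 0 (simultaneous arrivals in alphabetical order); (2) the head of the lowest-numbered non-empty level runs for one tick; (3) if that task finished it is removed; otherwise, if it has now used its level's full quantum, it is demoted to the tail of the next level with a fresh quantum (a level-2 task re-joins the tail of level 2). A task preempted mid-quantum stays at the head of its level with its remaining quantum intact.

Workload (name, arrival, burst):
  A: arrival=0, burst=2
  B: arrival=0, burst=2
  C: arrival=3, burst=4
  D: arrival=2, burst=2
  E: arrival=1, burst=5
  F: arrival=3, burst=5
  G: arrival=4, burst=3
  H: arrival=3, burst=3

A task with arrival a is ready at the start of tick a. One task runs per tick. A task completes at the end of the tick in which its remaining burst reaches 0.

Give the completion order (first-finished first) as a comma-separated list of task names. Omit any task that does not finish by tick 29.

t=0: L0/L1/L2 = AB/-/- → run A
t=1: L0/L1/L2 = ABE/-/- → run A
t=2: L0/L1/L2 = BED/-/- → run B
t=3: L0/L1/L2 = BEDCFH/-/- → run B
t=4: L0/L1/L2 = EDCFHG/-/- → run E
t=5: L0/L1/L2 = EDCFHG/-/- → run E
t=6: L0/L1/L2 = EDCFHG/-/- → run E
t=7: L0/L1/L2 = EDCFHG/-/- → run E
t=8: L0/L1/L2 = DCFHG/E/- → run D
t=9: L0/L1/L2 = DCFHG/E/- → run D
t=10: L0/L1/L2 = CFHG/E/- → run C
t=11: L0/L1/L2 = CFHG/E/- → run C
t=12: L0/L1/L2 = CFHG/E/- → run C
t=13: L0/L1/L2 = CFHG/E/- → run C
t=14: L0/L1/L2 = FHG/E/- → run F
t=15: L0/L1/L2 = FHG/E/- → run F
t=16: L0/L1/L2 = FHG/E/- → run F
t=17: L0/L1/L2 = FHG/E/- → run F
t=18: L0/L1/L2 = HG/EF/- → run H
t=19: L0/L1/L2 = HG/EF/- → run H
t=20: L0/L1/L2 = HG/EF/- → run H
t=21: L0/L1/L2 = G/EF/- → run G
t=22: L0/L1/L2 = G/EF/- → run G
t=23: L0/L1/L2 = G/EF/- → run G
t=24: L0/L1/L2 = -/EF/- → run E
t=25: L0/L1/L2 = -/F/- → run F
t=26: (idle)
t=27: (idle)
t=28: (idle)
t=29: (idle)

completion order = A, B, D, C, H, G, E, F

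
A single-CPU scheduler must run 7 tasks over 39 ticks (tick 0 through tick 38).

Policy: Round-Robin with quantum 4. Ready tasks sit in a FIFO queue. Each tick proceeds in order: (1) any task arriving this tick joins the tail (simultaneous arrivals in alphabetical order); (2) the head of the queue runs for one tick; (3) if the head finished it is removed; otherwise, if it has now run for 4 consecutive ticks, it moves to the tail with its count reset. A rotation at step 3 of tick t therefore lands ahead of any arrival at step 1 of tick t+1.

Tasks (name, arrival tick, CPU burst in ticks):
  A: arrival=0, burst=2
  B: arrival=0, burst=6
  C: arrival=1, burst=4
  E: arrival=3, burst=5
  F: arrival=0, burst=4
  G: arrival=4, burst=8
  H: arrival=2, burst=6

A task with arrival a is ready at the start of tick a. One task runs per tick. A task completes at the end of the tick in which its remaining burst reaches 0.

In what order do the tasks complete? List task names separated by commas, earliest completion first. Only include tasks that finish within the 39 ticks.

completion order = A, F, C, B, H, E, G

t=0: queue=[A,B,F] q_used=0 → run A
t=1: queue=[A,B,F,C] q_used=1 → run A
t=2: queue=[B,F,C,H] q_used=0 → run B
t=3: queue=[B,F,C,H,E] q_used=1 → run B
t=4: queue=[B,F,C,H,E,G] q_used=2 → run B
t=5: queue=[B,F,C,H,E,G] q_used=3 → run B
t=6: queue=[F,C,H,E,G,B] q_used=0 → run F
t=7: queue=[F,C,H,E,G,B] q_used=1 → run F
t=8: queue=[F,C,H,E,G,B] q_used=2 → run F
t=9: queue=[F,C,H,E,G,B] q_used=3 → run F
t=10: queue=[C,H,E,G,B] q_used=0 → run C
t=11: queue=[C,H,E,G,B] q_used=1 → run C
t=12: queue=[C,H,E,G,B] q_used=2 → run C
t=13: queue=[C,H,E,G,B] q_used=3 → run C
t=14: queue=[H,E,G,B] q_used=0 → run H
t=15: queue=[H,E,G,B] q_used=1 → run H
t=16: queue=[H,E,G,B] q_used=2 → run H
t=17: queue=[H,E,G,B] q_used=3 → run H
t=18: queue=[E,G,B,H] q_used=0 → run E
t=19: queue=[E,G,B,H] q_used=1 → run E
t=20: queue=[E,G,B,H] q_used=2 → run E
t=21: queue=[E,G,B,H] q_used=3 → run E
t=22: queue=[G,B,H,E] q_used=0 → run G
t=23: queue=[G,B,H,E] q_used=1 → run G
t=24: queue=[G,B,H,E] q_used=2 → run G
t=25: queue=[G,B,H,E] q_used=3 → run G
t=26: queue=[B,H,E,G] q_used=0 → run B
t=27: queue=[B,H,E,G] q_used=1 → run B
t=28: queue=[H,E,G] q_used=0 → run H
t=29: queue=[H,E,G] q_used=1 → run H
t=30: queue=[E,G] q_used=0 → run E
t=31: queue=[G] q_used=0 → run G
t=32: queue=[G] q_used=1 → run G
t=33: queue=[G] q_used=2 → run G
t=34: queue=[G] q_used=3 → run G
t=35: (idle)
t=36: (idle)
t=37: (idle)
t=38: (idle)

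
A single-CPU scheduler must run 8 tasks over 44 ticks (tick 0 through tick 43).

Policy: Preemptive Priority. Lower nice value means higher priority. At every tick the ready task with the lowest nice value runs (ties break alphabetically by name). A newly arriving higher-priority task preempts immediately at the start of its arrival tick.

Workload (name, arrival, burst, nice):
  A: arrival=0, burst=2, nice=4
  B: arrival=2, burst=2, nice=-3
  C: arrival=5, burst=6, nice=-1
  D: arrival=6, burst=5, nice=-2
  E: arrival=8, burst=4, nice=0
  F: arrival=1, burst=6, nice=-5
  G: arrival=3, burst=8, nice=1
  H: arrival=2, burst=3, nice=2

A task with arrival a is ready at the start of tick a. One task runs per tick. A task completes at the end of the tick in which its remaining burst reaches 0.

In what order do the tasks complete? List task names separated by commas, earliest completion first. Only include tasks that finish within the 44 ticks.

completion order = F, B, D, C, E, G, H, A

t=0: ready={A} → run A
t=1: ready={A,F} → run F
t=2: ready={A,B,F,H} → run F
t=3: ready={A,B,F,G,H} → run F
t=4: ready={A,B,F,G,H} → run F
t=5: ready={A,B,C,F,G,H} → run F
t=6: ready={A,B,C,D,F,G,H} → run F
t=7: ready={A,B,C,D,G,H} → run B
t=8: ready={A,B,C,D,E,G,H} → run B
t=9: ready={A,C,D,E,G,H} → run D
t=10: ready={A,C,D,E,G,H} → run D
t=11: ready={A,C,D,E,G,H} → run D
t=12: ready={A,C,D,E,G,H} → run D
t=13: ready={A,C,D,E,G,H} → run D
t=14: ready={A,C,E,G,H} → run C
t=15: ready={A,C,E,G,H} → run C
t=16: ready={A,C,E,G,H} → run C
t=17: ready={A,C,E,G,H} → run C
t=18: ready={A,C,E,G,H} → run C
t=19: ready={A,C,E,G,H} → run C
t=20: ready={A,E,G,H} → run E
t=21: ready={A,E,G,H} → run E
t=22: ready={A,E,G,H} → run E
t=23: ready={A,E,G,H} → run E
t=24: ready={A,G,H} → run G
t=25: ready={A,G,H} → run G
t=26: ready={A,G,H} → run G
t=27: ready={A,G,H} → run G
t=28: ready={A,G,H} → run G
t=29: ready={A,G,H} → run G
t=30: ready={A,G,H} → run G
t=31: ready={A,G,H} → run G
t=32: ready={A,H} → run H
t=33: ready={A,H} → run H
t=34: ready={A,H} → run H
t=35: ready={A} → run A
t=36: (idle)
t=37: (idle)
t=38: (idle)
t=39: (idle)
t=40: (idle)
t=41: (idle)
t=42: (idle)
t=43: (idle)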